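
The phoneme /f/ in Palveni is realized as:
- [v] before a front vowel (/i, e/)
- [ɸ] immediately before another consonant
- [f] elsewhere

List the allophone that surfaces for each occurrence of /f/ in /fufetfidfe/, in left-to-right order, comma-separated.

Occurrence 1 (position 1): no conditioning environment matches → elsewhere allophone [f].
Occurrence 2 (position 3): before a front vowel (/i, e/) → [v].
Occurrence 3 (position 6): before a front vowel (/i, e/) → [v].
Occurrence 4 (position 9): before a front vowel (/i, e/) → [v].

[f], [v], [v], [v]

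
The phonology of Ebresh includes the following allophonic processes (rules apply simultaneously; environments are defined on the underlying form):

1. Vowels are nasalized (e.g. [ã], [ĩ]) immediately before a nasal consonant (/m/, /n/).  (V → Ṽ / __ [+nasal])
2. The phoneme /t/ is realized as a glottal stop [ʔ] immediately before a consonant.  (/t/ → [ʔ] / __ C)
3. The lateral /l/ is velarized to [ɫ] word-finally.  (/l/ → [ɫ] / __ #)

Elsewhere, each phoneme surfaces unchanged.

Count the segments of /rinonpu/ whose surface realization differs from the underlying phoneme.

Segments that undergo a rule: /i/ → [ĩ] (rule 1); /o/ → [õ] (rule 1).
All other segments surface unchanged.

2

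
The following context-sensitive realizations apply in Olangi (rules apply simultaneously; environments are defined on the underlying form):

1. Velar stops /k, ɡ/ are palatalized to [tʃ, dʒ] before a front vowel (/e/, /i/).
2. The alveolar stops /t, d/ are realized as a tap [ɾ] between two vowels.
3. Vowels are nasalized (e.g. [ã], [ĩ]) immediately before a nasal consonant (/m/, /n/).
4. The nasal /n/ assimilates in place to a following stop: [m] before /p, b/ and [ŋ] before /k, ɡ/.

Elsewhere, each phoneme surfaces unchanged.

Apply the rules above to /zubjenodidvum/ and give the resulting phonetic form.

[zubjẽnoɾidvũm]

/u/ (between /z/ and /b/) fails the environment for rule 3, so it stays [u].
Rule 3 applies to /e/ (between /j/ and /n/: before a nasal consonant) → [ẽ].
/n/ (between /e/ and /o/): rule 4 targets it, but not before a labial or velar stop → unchanged [n].
/o/ (between /n/ and /d/) fails the environment for rule 3, so it stays [o].
/d/ meets the environment for rule 2 (between two vowels) → [ɾ].
/i/ (between /d/ and /d/): rule 3 targets it, but not before a nasal consonant → unchanged [i].
/d/ — between /i/ and /v/; rule 2 does not apply here → [d].
Rule 3 applies to /u/ (between /v/ and /m/: before a nasal consonant) → [ũ].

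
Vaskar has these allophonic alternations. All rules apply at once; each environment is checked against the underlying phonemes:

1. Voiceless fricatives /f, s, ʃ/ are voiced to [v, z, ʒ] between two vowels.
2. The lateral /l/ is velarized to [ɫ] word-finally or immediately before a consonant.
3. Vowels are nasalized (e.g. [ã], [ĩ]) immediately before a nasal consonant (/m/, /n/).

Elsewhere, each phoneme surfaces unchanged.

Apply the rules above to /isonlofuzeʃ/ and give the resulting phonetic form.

/i/ (word-initial): rule 3 targets it, but not before a nasal consonant → unchanged [i].
/s/ — between /i/ and /o/, between two vowels — surfaces as [z] (rule 1).
/o/ (between /s/ and /n/): before a nasal consonant, so rule 3 applies → [õ].
/n/ — not in any rule's target class → [n].
/l/ (between /n/ and /o/) fails the environment for rule 2, so it stays [l].
/o/ — between /l/ and /f/; rule 3 does not apply here → [o].
/f/ (between /o/ and /u/) occurs between two vowels → [v] by rule 1.
/u/ (between /f/ and /z/): rule 3 targets it, but not before a nasal consonant → unchanged [u].
/z/ stays [z].
/e/ (between /z/ and /ʃ/) fails the environment for rule 3, so it stays [e].
/ʃ/ (word-final) fails the environment for rule 1, so it stays [ʃ].

[izõnlovuzeʃ]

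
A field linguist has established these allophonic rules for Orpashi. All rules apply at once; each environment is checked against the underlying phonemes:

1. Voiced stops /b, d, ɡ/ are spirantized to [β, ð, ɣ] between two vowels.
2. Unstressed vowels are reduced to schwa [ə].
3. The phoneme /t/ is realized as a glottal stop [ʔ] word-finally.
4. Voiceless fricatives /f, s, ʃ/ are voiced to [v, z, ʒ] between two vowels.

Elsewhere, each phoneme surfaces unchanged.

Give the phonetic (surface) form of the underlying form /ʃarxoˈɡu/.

[ʃərxəˈɣu]

/ʃ/ (word-initial): rule 4 targets it, but not between two vowels → unchanged [ʃ].
/a/ meets the environment for rule 2 (in an unstressed syllable) → [ə].
/o/ (between /x/ and /ɡ/) occurs in an unstressed syllable → [ə] by rule 2.
/ɡ/ (between /o/ and /u/): between two vowels, so rule 1 applies → [ɣ].
/u/ (word-final) fails the environment for rule 2, so it stays [u].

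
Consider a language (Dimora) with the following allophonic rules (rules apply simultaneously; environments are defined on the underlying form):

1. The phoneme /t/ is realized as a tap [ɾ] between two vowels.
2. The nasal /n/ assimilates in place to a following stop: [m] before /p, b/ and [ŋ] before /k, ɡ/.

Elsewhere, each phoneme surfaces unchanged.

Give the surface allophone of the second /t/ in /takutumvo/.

/t/ (between /u/ and /u/): between two vowels, so rule 1 applies → [ɾ].

[ɾ]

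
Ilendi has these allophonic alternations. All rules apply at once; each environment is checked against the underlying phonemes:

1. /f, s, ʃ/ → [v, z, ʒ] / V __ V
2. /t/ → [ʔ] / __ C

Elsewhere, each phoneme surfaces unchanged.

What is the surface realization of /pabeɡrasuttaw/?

/s/ (between /a/ and /u/) occurs between two vowels → [z] by rule 1.
/t/ — between /u/ and /t/, immediately before a consonant — surfaces as [ʔ] (rule 2).
/t/ (between /t/ and /a/) is in the target of rule 2 but the environment (immediately before a consonant) is not met → [t].

[pabeɡrazuʔtaw]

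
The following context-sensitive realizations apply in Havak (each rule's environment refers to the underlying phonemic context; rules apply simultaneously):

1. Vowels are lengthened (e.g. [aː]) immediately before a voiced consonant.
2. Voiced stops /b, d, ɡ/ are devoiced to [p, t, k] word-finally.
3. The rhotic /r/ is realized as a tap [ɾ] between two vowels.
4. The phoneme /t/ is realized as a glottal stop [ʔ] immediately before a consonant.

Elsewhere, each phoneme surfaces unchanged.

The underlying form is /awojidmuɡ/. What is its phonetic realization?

[aːwoːjiːdmuːk]

/a/ (word-initial): before a voiced consonant, so rule 1 applies → [aː].
/o/ — between /w/ and /j/, before a voiced consonant — surfaces as [oː] (rule 1).
/i/ (between /j/ and /d/) occurs before a voiced consonant → [iː] by rule 1.
/d/ (between /i/ and /m/) fails the environment for rule 2, so it stays [d].
/u/ — between /m/ and /ɡ/, before a voiced consonant — surfaces as [uː] (rule 1).
/ɡ/ — word-final, word-finally — surfaces as [k] (rule 2).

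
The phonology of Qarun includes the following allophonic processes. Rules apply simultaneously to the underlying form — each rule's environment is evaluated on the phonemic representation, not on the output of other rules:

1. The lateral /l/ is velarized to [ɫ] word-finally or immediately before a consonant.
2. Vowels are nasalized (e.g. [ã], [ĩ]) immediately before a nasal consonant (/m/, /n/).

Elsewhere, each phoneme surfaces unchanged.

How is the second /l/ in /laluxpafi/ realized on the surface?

[l]

/l/ (between /a/ and /u/): rule 1 targets it, but not word-finally or immediately before a consonant → unchanged [l].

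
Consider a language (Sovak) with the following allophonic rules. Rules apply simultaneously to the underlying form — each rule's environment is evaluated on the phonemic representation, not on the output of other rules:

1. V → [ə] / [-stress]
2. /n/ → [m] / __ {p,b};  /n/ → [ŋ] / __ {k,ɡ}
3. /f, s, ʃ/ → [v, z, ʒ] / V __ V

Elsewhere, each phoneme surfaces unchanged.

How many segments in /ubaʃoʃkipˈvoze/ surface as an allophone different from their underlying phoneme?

6

Segments that undergo a rule: /u/ → [ə] (rule 1); /a/ → [ə] (rule 1); /ʃ/ → [ʒ] (rule 3); /o/ → [ə] (rule 1); /i/ → [ə] (rule 1); /e/ → [ə] (rule 1).
All other segments surface unchanged.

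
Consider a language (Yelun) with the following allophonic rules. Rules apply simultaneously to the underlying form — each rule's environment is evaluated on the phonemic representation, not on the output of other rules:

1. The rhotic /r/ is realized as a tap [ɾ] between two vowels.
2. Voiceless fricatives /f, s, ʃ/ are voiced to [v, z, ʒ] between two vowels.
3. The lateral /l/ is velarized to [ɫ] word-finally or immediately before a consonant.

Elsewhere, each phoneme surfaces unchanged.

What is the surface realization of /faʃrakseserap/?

[faʃraksezeɾap]

/f/ — word-initial; rule 2 does not apply here → [f].
/a/ stays [a].
/ʃ/ (between /a/ and /r/): rule 2 targets it, but not between two vowels → unchanged [ʃ].
/r/ — between /ʃ/ and /a/; rule 1 does not apply here → [r].
/a/ (between /r/ and /k/) is unaffected → [a].
/k/ (between /a/ and /s/): no rule targets it → [k].
/s/ (between /k/ and /e/): rule 2 targets it, but not between two vowels → unchanged [s].
/e/ — not in any rule's target class → [e].
/s/ (between /e/ and /e/): between two vowels, so rule 2 applies → [z].
/e/ — not in any rule's target class → [e].
/r/ — between /e/ and /a/, between two vowels — surfaces as [ɾ] (rule 1).
/a/ (between /r/ and /p/) is unaffected → [a].
/p/ — not in any rule's target class → [p].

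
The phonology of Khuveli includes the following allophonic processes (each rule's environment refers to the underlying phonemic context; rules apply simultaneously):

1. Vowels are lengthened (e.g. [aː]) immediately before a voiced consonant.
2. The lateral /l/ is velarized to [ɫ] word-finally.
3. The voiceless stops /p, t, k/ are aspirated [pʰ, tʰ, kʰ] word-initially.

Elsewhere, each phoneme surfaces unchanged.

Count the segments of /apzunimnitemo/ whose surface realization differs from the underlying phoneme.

Segments that undergo a rule: /u/ → [uː] (rule 1); /i/ → [iː] (rule 1); /e/ → [eː] (rule 1).
All other segments surface unchanged.

3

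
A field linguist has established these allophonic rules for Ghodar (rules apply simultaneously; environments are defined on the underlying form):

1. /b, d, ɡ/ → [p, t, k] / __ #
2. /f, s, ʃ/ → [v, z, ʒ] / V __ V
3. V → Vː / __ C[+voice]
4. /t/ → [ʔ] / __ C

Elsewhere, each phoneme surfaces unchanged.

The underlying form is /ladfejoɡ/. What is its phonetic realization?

[laːdfeːjoːk]

/l/ stays [l].
/a/ — between /l/ and /d/, before a voiced consonant — surfaces as [aː] (rule 3).
/d/ (between /a/ and /f/) fails the environment for rule 1, so it stays [d].
/f/ (between /d/ and /e/) is in the target of rule 2 but the environment (between two vowels) is not met → [f].
/e/ (between /f/ and /j/): before a voiced consonant, so rule 3 applies → [eː].
/j/ — not in any rule's target class → [j].
/o/ (between /j/ and /ɡ/): before a voiced consonant, so rule 3 applies → [oː].
/ɡ/ (word-final) occurs word-finally → [k] by rule 1.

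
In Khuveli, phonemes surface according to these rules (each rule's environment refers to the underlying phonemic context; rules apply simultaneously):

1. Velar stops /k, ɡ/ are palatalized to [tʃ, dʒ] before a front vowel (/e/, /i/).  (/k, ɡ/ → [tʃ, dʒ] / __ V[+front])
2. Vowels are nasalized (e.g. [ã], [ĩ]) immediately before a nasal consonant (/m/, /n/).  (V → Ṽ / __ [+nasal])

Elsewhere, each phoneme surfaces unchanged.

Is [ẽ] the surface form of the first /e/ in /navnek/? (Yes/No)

/e/ (between /n/ and /k/): rule 2 targets it, but not before a nasal consonant → unchanged [e].
The actual realization is [e], not [ẽ].

No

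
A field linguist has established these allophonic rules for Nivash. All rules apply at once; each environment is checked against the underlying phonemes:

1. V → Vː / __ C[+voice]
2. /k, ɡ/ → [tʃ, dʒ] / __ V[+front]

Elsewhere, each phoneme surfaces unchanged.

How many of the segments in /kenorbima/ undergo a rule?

Segments that undergo a rule: /k/ → [tʃ] (rule 2); /e/ → [eː] (rule 1); /o/ → [oː] (rule 1); /i/ → [iː] (rule 1).
All other segments surface unchanged.

4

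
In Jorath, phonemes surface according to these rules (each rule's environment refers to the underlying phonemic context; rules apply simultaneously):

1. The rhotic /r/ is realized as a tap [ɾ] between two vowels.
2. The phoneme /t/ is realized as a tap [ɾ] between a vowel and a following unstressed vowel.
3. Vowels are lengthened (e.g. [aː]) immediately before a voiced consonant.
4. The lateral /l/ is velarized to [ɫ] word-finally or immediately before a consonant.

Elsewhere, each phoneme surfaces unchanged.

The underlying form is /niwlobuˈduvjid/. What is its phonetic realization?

/n/ stays [n].
/i/ (between /n/ and /w/): before a voiced consonant, so rule 3 applies → [iː].
/w/ (between /i/ and /l/): no rule targets it → [w].
/l/ (between /w/ and /o/): rule 4 targets it, but not word-finally or immediately before a consonant → unchanged [l].
/o/ — between /l/ and /b/, before a voiced consonant — surfaces as [oː] (rule 3).
/b/ (between /o/ and /u/) is unaffected → [b].
/u/ (between /b/ and /d/): before a voiced consonant, so rule 3 applies → [uː].
/d/ (between /u/ and /u/) is unaffected → [d].
/u/ (between /d/ and /v/) occurs before a voiced consonant → [uː] by rule 3.
/v/ (between /u/ and /j/) is unaffected → [v].
/j/ (between /v/ and /i/) is unaffected → [j].
/i/ — between /j/ and /d/, before a voiced consonant — surfaces as [iː] (rule 3).
/d/ (word-final) is unaffected → [d].

[niːwloːbuːˈduːvjiːd]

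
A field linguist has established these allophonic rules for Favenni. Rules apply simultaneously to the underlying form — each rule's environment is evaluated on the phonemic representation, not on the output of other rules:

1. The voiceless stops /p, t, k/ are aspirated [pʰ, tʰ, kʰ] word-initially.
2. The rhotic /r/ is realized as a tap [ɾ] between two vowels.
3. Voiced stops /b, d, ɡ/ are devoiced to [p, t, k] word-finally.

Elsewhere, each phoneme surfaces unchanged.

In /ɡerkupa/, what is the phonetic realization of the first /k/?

[k]

/k/ (between /r/ and /u/) fails the environment for rule 1, so it stays [k].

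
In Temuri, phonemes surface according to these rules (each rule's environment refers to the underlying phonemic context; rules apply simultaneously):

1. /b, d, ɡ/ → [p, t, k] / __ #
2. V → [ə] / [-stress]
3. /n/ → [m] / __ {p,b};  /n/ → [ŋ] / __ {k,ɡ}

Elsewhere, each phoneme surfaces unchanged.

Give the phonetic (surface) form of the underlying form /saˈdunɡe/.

[səˈduŋɡə]

/s/ stays [s].
/a/ — between /s/ and /d/, in an unstressed syllable — surfaces as [ə] (rule 2).
/d/ (between /a/ and /u/) fails the environment for rule 1, so it stays [d].
/u/ (between /d/ and /n/): rule 2 targets it, but not in an unstressed syllable → unchanged [u].
Rule 3 applies to /n/ (between /u/ and /ɡ/: before a labial or velar stop) → [ŋ].
/ɡ/ — between /n/ and /e/; rule 1 does not apply here → [ɡ].
Rule 2 applies to /e/ (word-final: in an unstressed syllable) → [ə].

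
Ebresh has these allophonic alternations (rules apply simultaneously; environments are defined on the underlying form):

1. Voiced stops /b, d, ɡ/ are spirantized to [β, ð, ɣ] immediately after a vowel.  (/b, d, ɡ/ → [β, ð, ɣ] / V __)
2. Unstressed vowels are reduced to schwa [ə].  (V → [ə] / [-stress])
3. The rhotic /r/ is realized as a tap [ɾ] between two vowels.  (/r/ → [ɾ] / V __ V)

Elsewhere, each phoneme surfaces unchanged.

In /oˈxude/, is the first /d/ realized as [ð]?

Yes

Rule 1 applies to /d/ (between /u/ and /e/: immediately after a vowel) → [ð].
The actual realization is [ð], which matches [ð].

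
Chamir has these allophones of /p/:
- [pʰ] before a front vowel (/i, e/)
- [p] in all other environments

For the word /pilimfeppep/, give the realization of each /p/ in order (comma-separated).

[pʰ], [p], [pʰ], [p]

Occurrence 1 (position 1): before a front vowel (/i, e/) → [pʰ].
Occurrence 2 (position 8): no conditioning environment matches → elsewhere allophone [p].
Occurrence 3 (position 9): before a front vowel (/i, e/) → [pʰ].
Occurrence 4 (position 11): no conditioning environment matches → elsewhere allophone [p].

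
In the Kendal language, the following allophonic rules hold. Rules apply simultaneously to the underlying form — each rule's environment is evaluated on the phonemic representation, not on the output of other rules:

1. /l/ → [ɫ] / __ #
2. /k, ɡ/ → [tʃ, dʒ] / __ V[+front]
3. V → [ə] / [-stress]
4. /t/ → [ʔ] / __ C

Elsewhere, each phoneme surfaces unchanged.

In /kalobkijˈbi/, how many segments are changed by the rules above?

Segments that undergo a rule: /a/ → [ə] (rule 3); /o/ → [ə] (rule 3); /k/ → [tʃ] (rule 2); /i/ → [ə] (rule 3).
All other segments surface unchanged.

4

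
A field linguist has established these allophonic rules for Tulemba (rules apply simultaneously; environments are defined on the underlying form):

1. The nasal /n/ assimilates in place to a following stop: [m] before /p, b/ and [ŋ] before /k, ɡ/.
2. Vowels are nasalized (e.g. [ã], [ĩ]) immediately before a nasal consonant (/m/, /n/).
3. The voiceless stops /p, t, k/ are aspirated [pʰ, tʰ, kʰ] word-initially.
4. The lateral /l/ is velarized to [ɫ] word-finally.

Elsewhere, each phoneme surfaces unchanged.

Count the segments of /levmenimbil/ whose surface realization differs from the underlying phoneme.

Segments that undergo a rule: /e/ → [ẽ] (rule 2); /i/ → [ĩ] (rule 2); /l/ → [ɫ] (rule 4).
All other segments surface unchanged.

3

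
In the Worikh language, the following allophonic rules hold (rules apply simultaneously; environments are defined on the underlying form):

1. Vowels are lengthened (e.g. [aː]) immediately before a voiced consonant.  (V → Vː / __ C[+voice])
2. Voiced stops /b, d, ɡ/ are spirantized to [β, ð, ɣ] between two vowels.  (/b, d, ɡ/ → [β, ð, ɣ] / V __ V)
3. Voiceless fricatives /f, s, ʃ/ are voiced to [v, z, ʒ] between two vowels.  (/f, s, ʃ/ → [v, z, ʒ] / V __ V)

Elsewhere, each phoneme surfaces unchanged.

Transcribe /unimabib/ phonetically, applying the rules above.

[uːniːmaːβiːb]

/u/ (word-initial): before a voiced consonant, so rule 1 applies → [uː].
/i/ (between /n/ and /m/) occurs before a voiced consonant → [iː] by rule 1.
/a/ — between /m/ and /b/, before a voiced consonant — surfaces as [aː] (rule 1).
/b/ meets the environment for rule 2 (between two vowels) → [β].
/i/ — between /b/ and /b/, before a voiced consonant — surfaces as [iː] (rule 1).
/b/ — word-final; rule 2 does not apply here → [b].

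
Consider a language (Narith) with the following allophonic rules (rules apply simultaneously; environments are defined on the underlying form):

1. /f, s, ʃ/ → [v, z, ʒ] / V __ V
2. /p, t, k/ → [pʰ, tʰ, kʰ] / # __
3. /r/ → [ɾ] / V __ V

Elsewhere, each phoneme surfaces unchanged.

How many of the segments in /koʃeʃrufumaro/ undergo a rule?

4

Segments that undergo a rule: /k/ → [kʰ] (rule 2); /ʃ/ → [ʒ] (rule 1); /f/ → [v] (rule 1); /r/ → [ɾ] (rule 3).
All other segments surface unchanged.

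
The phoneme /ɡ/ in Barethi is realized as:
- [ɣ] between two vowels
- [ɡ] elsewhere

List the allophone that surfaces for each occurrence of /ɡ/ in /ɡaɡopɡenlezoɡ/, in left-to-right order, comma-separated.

[ɡ], [ɣ], [ɡ], [ɡ]

Occurrence 1 (position 1): no conditioning environment matches → elsewhere allophone [ɡ].
Occurrence 2 (position 3): between two vowels → [ɣ].
Occurrence 3 (position 6): no conditioning environment matches → elsewhere allophone [ɡ].
Occurrence 4 (position 13): no conditioning environment matches → elsewhere allophone [ɡ].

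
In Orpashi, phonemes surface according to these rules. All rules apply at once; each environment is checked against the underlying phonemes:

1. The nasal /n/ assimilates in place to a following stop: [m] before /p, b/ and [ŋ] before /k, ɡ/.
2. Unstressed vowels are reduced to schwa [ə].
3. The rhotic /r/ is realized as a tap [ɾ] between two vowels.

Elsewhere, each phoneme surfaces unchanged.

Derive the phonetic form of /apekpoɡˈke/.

/a/ (word-initial) occurs in an unstressed syllable → [ə] by rule 2.
/p/ (between /a/ and /e/) is unaffected → [p].
/e/ (between /p/ and /k/) occurs in an unstressed syllable → [ə] by rule 2.
/k/ stays [k].
/p/ (between /k/ and /o/) is unaffected → [p].
/o/ (between /p/ and /ɡ/): in an unstressed syllable, so rule 2 applies → [ə].
/ɡ/ (between /o/ and /k/) is unaffected → [ɡ].
/k/ — not in any rule's target class → [k].
/e/ (word-final) fails the environment for rule 2, so it stays [e].

[əpəkpəɡˈke]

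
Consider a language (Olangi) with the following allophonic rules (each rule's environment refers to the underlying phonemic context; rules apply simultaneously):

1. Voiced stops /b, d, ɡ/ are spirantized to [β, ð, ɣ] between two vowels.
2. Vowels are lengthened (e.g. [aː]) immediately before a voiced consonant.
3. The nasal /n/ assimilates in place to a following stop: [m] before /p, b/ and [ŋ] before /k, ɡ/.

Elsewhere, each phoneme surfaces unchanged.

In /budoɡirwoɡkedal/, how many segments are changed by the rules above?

9

Segments that undergo a rule: /u/ → [uː] (rule 2); /d/ → [ð] (rule 1); /o/ → [oː] (rule 2); /ɡ/ → [ɣ] (rule 1); /i/ → [iː] (rule 2); /o/ → [oː] (rule 2); /e/ → [eː] (rule 2); /d/ → [ð] (rule 1); /a/ → [aː] (rule 2).
All other segments surface unchanged.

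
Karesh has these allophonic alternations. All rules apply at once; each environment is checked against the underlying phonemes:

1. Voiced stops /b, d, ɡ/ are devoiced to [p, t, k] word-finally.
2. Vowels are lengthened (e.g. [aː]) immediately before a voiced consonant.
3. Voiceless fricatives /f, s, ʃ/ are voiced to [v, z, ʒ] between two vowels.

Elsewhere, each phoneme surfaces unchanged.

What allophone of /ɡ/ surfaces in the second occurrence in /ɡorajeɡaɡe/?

/ɡ/ (between /e/ and /a/) is in the target of rule 1 but the environment (word-finally) is not met → [ɡ].

[ɡ]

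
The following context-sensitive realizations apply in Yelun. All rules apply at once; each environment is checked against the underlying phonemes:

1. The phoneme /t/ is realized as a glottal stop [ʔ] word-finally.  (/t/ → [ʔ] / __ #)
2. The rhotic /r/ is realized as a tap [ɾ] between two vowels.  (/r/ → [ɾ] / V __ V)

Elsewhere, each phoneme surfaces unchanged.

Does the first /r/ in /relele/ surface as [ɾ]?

/r/ — word-initial; rule 2 does not apply here → [r].
The actual realization is [r], not [ɾ].

No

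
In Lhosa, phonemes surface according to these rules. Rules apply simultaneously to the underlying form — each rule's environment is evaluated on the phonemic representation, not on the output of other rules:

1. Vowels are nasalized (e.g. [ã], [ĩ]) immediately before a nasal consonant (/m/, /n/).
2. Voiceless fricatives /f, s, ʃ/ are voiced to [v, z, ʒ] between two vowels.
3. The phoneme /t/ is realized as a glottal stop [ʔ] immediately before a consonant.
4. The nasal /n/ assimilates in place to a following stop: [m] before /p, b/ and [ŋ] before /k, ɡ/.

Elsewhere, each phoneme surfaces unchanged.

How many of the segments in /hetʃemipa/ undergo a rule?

2

Segments that undergo a rule: /t/ → [ʔ] (rule 3); /e/ → [ẽ] (rule 1).
All other segments surface unchanged.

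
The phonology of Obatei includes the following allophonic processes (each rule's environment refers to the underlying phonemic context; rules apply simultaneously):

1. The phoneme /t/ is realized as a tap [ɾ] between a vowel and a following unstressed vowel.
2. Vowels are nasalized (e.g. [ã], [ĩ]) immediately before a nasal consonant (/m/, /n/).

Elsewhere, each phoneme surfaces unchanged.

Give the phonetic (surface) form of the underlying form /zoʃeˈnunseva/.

/z/ (word-initial) is unaffected → [z].
/o/ — between /z/ and /ʃ/; rule 2 does not apply here → [o].
/ʃ/ stays [ʃ].
/e/ meets the environment for rule 2 (before a nasal consonant) → [ẽ].
/n/ — not in any rule's target class → [n].
/u/ (between /n/ and /n/): before a nasal consonant, so rule 2 applies → [ũ].
/n/ stays [n].
/s/ stays [s].
/e/ (between /s/ and /v/): rule 2 targets it, but not before a nasal consonant → unchanged [e].
/v/ — not in any rule's target class → [v].
/a/ (word-final): rule 2 targets it, but not before a nasal consonant → unchanged [a].

[zoʃẽˈnũnseva]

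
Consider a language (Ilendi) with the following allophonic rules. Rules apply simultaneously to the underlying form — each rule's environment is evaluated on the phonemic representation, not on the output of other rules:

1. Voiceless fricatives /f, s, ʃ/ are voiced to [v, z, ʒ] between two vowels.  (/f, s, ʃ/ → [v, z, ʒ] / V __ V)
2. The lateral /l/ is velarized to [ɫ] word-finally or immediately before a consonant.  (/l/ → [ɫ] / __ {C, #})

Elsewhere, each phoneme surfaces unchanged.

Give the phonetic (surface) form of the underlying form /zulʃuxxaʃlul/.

[zuɫʃuxxaʃluɫ]

/z/ (word-initial): no rule targets it → [z].
/u/ (between /z/ and /l/) is unaffected → [u].
/l/ meets the environment for rule 2 (word-finally or immediately before a consonant) → [ɫ].
/ʃ/ (between /l/ and /u/) is in the target of rule 1 but the environment (between two vowels) is not met → [ʃ].
/u/ (between /ʃ/ and /x/): no rule targets it → [u].
/x/ — not in any rule's target class → [x].
/x/ — not in any rule's target class → [x].
/a/ (between /x/ and /ʃ/) is unaffected → [a].
/ʃ/ (between /a/ and /l/): rule 1 targets it, but not between two vowels → unchanged [ʃ].
/l/ (between /ʃ/ and /u/) fails the environment for rule 2, so it stays [l].
/u/ — not in any rule's target class → [u].
/l/ — word-final, word-finally or immediately before a consonant — surfaces as [ɫ] (rule 2).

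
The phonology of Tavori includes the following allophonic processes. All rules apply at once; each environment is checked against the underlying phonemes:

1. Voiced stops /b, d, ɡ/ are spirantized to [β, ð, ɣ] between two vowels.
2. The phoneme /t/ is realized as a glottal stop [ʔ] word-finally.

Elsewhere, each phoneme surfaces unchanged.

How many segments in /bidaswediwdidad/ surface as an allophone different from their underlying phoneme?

3

Segments that undergo a rule: /d/ → [ð] (rule 1); /d/ → [ð] (rule 1); /d/ → [ð] (rule 1).
All other segments surface unchanged.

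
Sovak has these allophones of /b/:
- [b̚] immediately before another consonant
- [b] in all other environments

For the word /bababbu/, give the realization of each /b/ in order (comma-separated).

Occurrence 1 (position 1): no conditioning environment matches → elsewhere allophone [b].
Occurrence 2 (position 3): no conditioning environment matches → elsewhere allophone [b].
Occurrence 3 (position 5): immediately before another consonant → [b̚].
Occurrence 4 (position 6): no conditioning environment matches → elsewhere allophone [b].

[b], [b], [b̚], [b]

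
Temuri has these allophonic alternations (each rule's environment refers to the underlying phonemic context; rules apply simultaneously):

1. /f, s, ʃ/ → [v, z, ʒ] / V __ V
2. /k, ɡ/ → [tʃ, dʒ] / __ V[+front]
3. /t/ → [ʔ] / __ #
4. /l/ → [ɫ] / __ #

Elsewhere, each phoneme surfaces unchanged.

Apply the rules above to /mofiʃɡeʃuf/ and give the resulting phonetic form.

/m/ — not in any rule's target class → [m].
/o/ — not in any rule's target class → [o].
/f/ — between /o/ and /i/, between two vowels — surfaces as [v] (rule 1).
/i/ (between /f/ and /ʃ/): no rule targets it → [i].
/ʃ/ (between /i/ and /ɡ/): rule 1 targets it, but not between two vowels → unchanged [ʃ].
/ɡ/ meets the environment for rule 2 (before a front vowel) → [dʒ].
/e/ (between /ɡ/ and /ʃ/): no rule targets it → [e].
/ʃ/ — between /e/ and /u/, between two vowels — surfaces as [ʒ] (rule 1).
/u/ (between /ʃ/ and /f/): no rule targets it → [u].
/f/ (word-final) is in the target of rule 1 but the environment (between two vowels) is not met → [f].

[moviʃdʒeʒuf]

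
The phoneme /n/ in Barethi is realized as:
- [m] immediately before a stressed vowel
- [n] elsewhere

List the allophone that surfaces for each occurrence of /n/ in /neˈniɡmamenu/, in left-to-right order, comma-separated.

Occurrence 1 (position 1): no conditioning environment matches → elsewhere allophone [n].
Occurrence 2 (position 3): immediately before a stressed vowel → [m].
Occurrence 3 (position 10): no conditioning environment matches → elsewhere allophone [n].

[n], [m], [n]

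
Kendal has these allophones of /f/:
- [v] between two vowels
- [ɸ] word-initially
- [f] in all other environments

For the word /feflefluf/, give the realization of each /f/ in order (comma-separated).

[ɸ], [f], [f], [f]

Occurrence 1 (position 1): word-initially → [ɸ].
Occurrence 2 (position 3): no conditioning environment matches → elsewhere allophone [f].
Occurrence 3 (position 6): no conditioning environment matches → elsewhere allophone [f].
Occurrence 4 (position 9): no conditioning environment matches → elsewhere allophone [f].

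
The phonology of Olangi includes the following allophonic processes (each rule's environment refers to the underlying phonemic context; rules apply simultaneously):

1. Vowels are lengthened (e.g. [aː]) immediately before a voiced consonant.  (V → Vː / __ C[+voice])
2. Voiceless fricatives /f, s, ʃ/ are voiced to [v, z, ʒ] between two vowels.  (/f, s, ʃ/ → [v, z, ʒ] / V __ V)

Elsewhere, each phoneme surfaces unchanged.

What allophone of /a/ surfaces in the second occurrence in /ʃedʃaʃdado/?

/a/ (between /d/ and /d/): before a voiced consonant, so rule 1 applies → [aː].

[aː]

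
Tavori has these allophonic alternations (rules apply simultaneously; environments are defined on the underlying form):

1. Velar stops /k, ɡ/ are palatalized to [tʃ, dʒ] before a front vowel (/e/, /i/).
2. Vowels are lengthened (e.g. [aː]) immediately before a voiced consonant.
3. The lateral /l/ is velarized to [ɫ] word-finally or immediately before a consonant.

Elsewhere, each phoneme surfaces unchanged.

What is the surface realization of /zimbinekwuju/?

/z/ (word-initial): no rule targets it → [z].
/i/ (between /z/ and /m/): before a voiced consonant, so rule 2 applies → [iː].
/m/ (between /i/ and /b/): no rule targets it → [m].
/b/ (between /m/ and /i/): no rule targets it → [b].
/i/ — between /b/ and /n/, before a voiced consonant — surfaces as [iː] (rule 2).
/n/ stays [n].
/e/ (between /n/ and /k/) fails the environment for rule 2, so it stays [e].
/k/ (between /e/ and /w/): rule 1 targets it, but not before a front vowel → unchanged [k].
/w/ (between /k/ and /u/): no rule targets it → [w].
Rule 2 applies to /u/ (between /w/ and /j/: before a voiced consonant) → [uː].
/j/ stays [j].
/u/ (word-final): rule 2 targets it, but not before a voiced consonant → unchanged [u].

[ziːmbiːnekwuːju]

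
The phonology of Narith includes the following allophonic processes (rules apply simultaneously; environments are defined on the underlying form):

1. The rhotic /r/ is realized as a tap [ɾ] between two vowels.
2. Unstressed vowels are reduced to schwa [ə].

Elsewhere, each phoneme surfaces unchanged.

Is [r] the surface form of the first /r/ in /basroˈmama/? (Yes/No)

Yes

/r/ (between /s/ and /o/) is in the target of rule 1 but the environment (between two vowels) is not met → [r].
The actual realization is [r], which matches [r].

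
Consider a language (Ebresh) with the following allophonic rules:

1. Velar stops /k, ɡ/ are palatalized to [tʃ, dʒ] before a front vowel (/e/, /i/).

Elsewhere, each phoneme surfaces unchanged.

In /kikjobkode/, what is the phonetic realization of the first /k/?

/k/ (word-initial): before a front vowel, so rule 1 applies → [tʃ].

[tʃ]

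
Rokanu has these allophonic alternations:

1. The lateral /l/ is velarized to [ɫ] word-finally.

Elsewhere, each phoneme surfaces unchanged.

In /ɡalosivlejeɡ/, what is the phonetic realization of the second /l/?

[l]

/l/ (between /v/ and /e/) is in the target of rule 1 but the environment (word-finally) is not met → [l].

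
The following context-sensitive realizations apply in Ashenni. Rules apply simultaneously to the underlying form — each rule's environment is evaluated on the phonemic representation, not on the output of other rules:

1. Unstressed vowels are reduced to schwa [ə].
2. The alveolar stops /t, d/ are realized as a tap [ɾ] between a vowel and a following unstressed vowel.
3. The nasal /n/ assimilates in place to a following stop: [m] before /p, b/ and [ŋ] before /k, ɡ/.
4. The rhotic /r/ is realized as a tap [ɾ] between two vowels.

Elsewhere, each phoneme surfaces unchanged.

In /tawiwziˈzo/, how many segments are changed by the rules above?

Segments that undergo a rule: /a/ → [ə] (rule 1); /i/ → [ə] (rule 1); /i/ → [ə] (rule 1).
All other segments surface unchanged.

3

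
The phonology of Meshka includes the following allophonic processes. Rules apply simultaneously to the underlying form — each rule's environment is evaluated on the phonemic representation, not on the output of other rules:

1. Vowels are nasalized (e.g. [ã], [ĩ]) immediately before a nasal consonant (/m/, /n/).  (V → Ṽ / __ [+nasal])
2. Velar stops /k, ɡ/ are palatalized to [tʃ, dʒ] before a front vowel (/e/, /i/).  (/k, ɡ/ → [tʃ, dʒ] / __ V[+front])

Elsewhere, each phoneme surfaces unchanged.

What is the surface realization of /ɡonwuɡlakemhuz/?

/ɡ/ — word-initial; rule 2 does not apply here → [ɡ].
/o/ (between /ɡ/ and /n/) occurs before a nasal consonant → [õ] by rule 1.
/u/ (between /w/ and /ɡ/): rule 1 targets it, but not before a nasal consonant → unchanged [u].
/ɡ/ — between /u/ and /l/; rule 2 does not apply here → [ɡ].
/a/ (between /l/ and /k/) fails the environment for rule 1, so it stays [a].
/k/ (between /a/ and /e/) occurs before a front vowel → [tʃ] by rule 2.
/e/ meets the environment for rule 1 (before a nasal consonant) → [ẽ].
/u/ (between /h/ and /z/) fails the environment for rule 1, so it stays [u].

[ɡõnwuɡlatʃẽmhuz]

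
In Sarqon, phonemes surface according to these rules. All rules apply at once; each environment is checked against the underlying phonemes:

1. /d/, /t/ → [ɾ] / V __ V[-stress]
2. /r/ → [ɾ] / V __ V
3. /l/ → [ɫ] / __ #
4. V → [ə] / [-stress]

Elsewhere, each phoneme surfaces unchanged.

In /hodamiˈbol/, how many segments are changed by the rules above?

5

Segments that undergo a rule: /o/ → [ə] (rule 4); /d/ → [ɾ] (rule 1); /a/ → [ə] (rule 4); /i/ → [ə] (rule 4); /l/ → [ɫ] (rule 3).
All other segments surface unchanged.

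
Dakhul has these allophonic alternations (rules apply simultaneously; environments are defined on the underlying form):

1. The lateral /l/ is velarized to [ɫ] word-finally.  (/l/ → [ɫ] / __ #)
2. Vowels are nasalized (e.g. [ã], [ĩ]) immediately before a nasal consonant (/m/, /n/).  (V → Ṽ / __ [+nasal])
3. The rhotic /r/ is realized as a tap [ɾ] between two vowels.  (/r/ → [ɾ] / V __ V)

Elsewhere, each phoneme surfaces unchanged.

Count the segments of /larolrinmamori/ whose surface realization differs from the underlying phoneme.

Segments that undergo a rule: /r/ → [ɾ] (rule 3); /i/ → [ĩ] (rule 2); /a/ → [ã] (rule 2); /r/ → [ɾ] (rule 3).
All other segments surface unchanged.

4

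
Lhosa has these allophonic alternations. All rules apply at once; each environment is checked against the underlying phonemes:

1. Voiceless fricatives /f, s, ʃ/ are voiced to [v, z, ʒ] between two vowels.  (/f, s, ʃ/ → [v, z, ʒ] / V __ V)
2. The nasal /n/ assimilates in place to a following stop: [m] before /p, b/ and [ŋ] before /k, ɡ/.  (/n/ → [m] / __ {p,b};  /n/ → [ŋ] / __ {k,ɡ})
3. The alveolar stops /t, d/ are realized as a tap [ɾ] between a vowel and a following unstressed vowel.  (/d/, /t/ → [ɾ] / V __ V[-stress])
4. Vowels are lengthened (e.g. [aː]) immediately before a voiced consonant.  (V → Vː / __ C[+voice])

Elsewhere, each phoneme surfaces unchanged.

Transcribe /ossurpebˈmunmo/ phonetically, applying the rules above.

/o/ (word-initial): rule 4 targets it, but not before a voiced consonant → unchanged [o].
/s/ (between /o/ and /s/) is in the target of rule 1 but the environment (between two vowels) is not met → [s].
/s/ (between /s/ and /u/): rule 1 targets it, but not between two vowels → unchanged [s].
Rule 4 applies to /u/ (between /s/ and /r/: before a voiced consonant) → [uː].
/r/ (between /u/ and /p/): no rule targets it → [r].
/p/ (between /r/ and /e/) is unaffected → [p].
/e/ meets the environment for rule 4 (before a voiced consonant) → [eː].
/b/ (between /e/ and /m/): no rule targets it → [b].
/m/ stays [m].
Rule 4 applies to /u/ (between /m/ and /n/: before a voiced consonant) → [uː].
/n/ (between /u/ and /m/) is in the target of rule 2 but the environment (before a labial or velar stop) is not met → [n].
/m/ (between /n/ and /o/): no rule targets it → [m].
/o/ — word-final; rule 4 does not apply here → [o].

[ossuːrpeːbˈmuːnmo]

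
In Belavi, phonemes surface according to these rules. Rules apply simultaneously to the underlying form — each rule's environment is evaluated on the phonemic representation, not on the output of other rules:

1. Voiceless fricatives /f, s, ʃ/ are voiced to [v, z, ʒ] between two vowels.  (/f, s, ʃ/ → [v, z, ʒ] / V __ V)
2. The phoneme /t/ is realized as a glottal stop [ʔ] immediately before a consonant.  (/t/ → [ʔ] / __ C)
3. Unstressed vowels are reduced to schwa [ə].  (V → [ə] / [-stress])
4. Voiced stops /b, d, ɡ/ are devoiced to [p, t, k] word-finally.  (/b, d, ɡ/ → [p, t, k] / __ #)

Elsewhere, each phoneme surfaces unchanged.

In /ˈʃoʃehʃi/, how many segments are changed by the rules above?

3

Segments that undergo a rule: /ʃ/ → [ʒ] (rule 1); /e/ → [ə] (rule 3); /i/ → [ə] (rule 3).
All other segments surface unchanged.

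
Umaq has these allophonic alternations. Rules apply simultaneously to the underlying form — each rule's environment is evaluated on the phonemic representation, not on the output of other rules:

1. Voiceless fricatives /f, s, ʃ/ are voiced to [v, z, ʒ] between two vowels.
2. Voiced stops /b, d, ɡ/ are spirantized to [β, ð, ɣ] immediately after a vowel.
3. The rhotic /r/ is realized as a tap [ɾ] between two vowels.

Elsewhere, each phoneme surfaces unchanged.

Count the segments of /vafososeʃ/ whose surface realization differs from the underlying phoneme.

Segments that undergo a rule: /f/ → [v] (rule 1); /s/ → [z] (rule 1); /s/ → [z] (rule 1).
All other segments surface unchanged.

3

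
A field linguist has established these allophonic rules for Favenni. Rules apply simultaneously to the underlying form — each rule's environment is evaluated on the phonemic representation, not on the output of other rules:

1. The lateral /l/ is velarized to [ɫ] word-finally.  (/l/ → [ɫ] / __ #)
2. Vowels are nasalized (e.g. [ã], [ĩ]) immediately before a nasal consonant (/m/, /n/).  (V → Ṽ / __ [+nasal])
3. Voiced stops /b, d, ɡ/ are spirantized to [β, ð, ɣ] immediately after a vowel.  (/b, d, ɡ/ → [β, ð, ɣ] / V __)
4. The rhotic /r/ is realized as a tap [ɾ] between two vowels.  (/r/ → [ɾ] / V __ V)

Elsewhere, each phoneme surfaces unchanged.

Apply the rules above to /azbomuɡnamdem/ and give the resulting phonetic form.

/a/ (word-initial) is in the target of rule 2 but the environment (before a nasal consonant) is not met → [a].
/z/ (between /a/ and /b/) is unaffected → [z].
/b/ — between /z/ and /o/; rule 3 does not apply here → [b].
/o/ (between /b/ and /m/) occurs before a nasal consonant → [õ] by rule 2.
/m/ stays [m].
/u/ (between /m/ and /ɡ/): rule 2 targets it, but not before a nasal consonant → unchanged [u].
/ɡ/ meets the environment for rule 3 (immediately after a vowel) → [ɣ].
/n/ stays [n].
Rule 2 applies to /a/ (between /n/ and /m/: before a nasal consonant) → [ã].
/m/ stays [m].
/d/ (between /m/ and /e/) is in the target of rule 3 but the environment (immediately after a vowel) is not met → [d].
/e/ meets the environment for rule 2 (before a nasal consonant) → [ẽ].
/m/ — not in any rule's target class → [m].

[azbõmuɣnãmdẽm]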